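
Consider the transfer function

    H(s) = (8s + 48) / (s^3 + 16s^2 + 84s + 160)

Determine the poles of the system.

s = -8, -4 ± 2j

The poles are the roots of the denominator s^3 + 16s^2 + 84s + 160 = 0.
Trying s = -8: the polynomial evaluates to 0, so (s + 8) is a factor.
Dividing out leaves s^2 + 8s + 20 = 0.
The quadratic formula then gives s = -4 ± 2j.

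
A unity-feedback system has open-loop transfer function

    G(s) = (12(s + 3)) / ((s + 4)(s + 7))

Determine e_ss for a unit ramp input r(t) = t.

e_ss = ∞

G(s) has no poles at the origin.
This is a Type 0 system; Kv = lim_{s→0} s·G(s) = 0, so the steady-state error for a ramp input is infinite.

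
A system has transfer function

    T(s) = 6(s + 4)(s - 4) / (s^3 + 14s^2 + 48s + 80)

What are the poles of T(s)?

s = -2 ± 2j, -10

The poles are the roots of the denominator s^3 + 14s^2 + 48s + 80 = 0.
Trying s = -10: the polynomial evaluates to 0, so (s + 10) is a factor.
Dividing out leaves s^2 + 4s + 8 = 0.
The quadratic formula then gives s = -2 ± 2j.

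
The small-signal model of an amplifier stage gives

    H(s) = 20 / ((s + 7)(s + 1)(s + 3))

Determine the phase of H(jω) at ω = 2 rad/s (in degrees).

At s = j2: numerator = 20, denominator = -23 + j54.
∠H = ∠num − ∠den = 0° − (113.07°) = -113.1°.

∠H(j2) ≈ -113.1°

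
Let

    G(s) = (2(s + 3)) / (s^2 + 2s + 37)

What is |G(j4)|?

|G(j4)| ≈ 0.4450

Substitute s = j4: numerator = 6 + j8, denominator = 21 + j8.
|G(j4)| = |6 + j8| / |21 + j8| = 10 / 22.472 ≈ 0.4450.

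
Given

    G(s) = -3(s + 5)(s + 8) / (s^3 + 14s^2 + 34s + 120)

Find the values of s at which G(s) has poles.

s = -1 + 3j, -1 - 3j, -12

The poles are the roots of the denominator s^3 + 14s^2 + 34s + 120 = 0.
Trying s = -12: the polynomial evaluates to 0, so (s + 12) is a factor.
Dividing out leaves s^2 + 2s + 10 = 0.
The quadratic formula then gives s = -1 ± 3j.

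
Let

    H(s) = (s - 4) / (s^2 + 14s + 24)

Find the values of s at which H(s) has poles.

The poles are the roots of the denominator s^2 + 14s + 24 = 0.
Factoring: (s + 12)(s + 2) = 0, so s = -12 and s = -2.

s = -12, -2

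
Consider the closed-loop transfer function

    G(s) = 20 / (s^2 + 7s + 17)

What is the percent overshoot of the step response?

Comparing s^2 + 7s + 17 to s^2 + 2ζωₙs + ωₙ²: ωₙ = √17 ≈ 4.123 rad/s and ζ = 7/(2·√17) ≈ 0.8489.
%OS = 100·exp(−πζ/√(1−ζ²)) = 100·exp(−π·0.8489/√(1−0.8489²)) ≈ 0.644%.

%OS ≈ 0.644%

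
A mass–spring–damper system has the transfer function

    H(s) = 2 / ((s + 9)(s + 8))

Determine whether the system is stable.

The poles can be read from the denominator factors: s = -9, -8.
Since all poles lie strictly in the left half-plane, the system is stable.

stable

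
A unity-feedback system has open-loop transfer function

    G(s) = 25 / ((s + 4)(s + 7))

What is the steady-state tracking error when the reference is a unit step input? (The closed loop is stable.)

G(s) has no poles at the origin.
This is a Type 0 system. Kp = lim_{s→0} G(s) = 25/28.
e_ss = 1/(1 + Kp) = 1/(1 + 25/28) = 28/53 ≈ 0.5283.

e_ss = 0.5283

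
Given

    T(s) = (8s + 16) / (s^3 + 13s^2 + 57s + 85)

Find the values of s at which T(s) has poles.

The poles are the roots of the denominator s^3 + 13s^2 + 57s + 85 = 0.
Trying s = -5: the polynomial evaluates to 0, so (s + 5) is a factor.
Dividing out leaves s^2 + 8s + 17 = 0.
The quadratic formula then gives s = -4 ± 1j.

s = -4 ± j, -5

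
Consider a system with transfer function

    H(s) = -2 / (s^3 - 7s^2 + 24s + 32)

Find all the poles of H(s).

The poles are the roots of the denominator s^3 - 7s^2 + 24s + 32 = 0.
Trying s = -1: the polynomial evaluates to 0, so (s + 1) is a factor.
Dividing out leaves s^2 - 8s + 32 = 0.
The quadratic formula then gives s = 4 ± 4j.

s = 4 ± 4j, -1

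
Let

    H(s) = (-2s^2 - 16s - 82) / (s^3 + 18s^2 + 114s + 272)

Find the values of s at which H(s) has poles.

The poles are the roots of the denominator s^3 + 18s^2 + 114s + 272 = 0.
Trying s = -8: the polynomial evaluates to 0, so (s + 8) is a factor.
Dividing out leaves s^2 + 10s + 34 = 0.
The quadratic formula then gives s = -5 ± 3j.

s = -5 + 3j, -5 - 3j, -8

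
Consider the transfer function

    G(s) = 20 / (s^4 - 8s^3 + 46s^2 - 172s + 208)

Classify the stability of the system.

The denominator s^4 - 8s^3 + 46s^2 - 172s + 208 factors as (s^2 - 2s + 26)(s - 4)(s - 2), giving poles at s = 1 + 5j, 1 - 5j, 4, 2.
Since the pole(s) at s = 1 ± 5j, 4, 2 lie in the right half-plane, the system is unstable.

unstable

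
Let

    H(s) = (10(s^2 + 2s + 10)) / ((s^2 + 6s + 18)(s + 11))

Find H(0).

At s = 0 each factor (s + a) contributes a and each (s^2 + bs + c) contributes c.
H(0) = 10·(10) / ((18) · (11)) = 100/198 = 50/99.

H(0) = 50/99 ≈ 0.5051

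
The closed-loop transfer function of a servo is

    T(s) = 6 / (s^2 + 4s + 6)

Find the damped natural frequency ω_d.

ω_d ≈ 1.414 rad/s

Comparing s^2 + 4s + 6 to s^2 + 2ζωₙs + ωₙ²: ωₙ = √6 ≈ 2.449 rad/s and ζ = 4/(2·√6) ≈ 0.8165.
ζωₙ = 4/2 = 2, so ω_d = ωₙ√(1−ζ²) = √(ωₙ² − (ζωₙ)²) = √(6 − 2²) = √2 ≈ 1.414 rad/s.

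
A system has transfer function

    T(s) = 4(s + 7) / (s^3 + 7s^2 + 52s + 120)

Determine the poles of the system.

s = -2 + 6j, -2 - 6j, -3

The poles are the roots of the denominator s^3 + 7s^2 + 52s + 120 = 0.
Trying s = -3: the polynomial evaluates to 0, so (s + 3) is a factor.
Dividing out leaves s^2 + 4s + 40 = 0.
The quadratic formula then gives s = -2 ± 6j.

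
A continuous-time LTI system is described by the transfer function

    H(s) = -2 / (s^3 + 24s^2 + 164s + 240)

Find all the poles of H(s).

The poles are the roots of the denominator s^3 + 24s^2 + 164s + 240 = 0.
Trying s = -12: the polynomial evaluates to 0, so (s + 12) is a factor.
Dividing out leaves s^2 + 12s + 20 = 0.
Factoring the quadratic: (s + 2)(s + 10) = 0.

s = -12, -2, -10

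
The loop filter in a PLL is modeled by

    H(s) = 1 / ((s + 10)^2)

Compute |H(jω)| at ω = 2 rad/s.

|H(j2)| ≈ 0.009615

Substitute s = j2: numerator = 1, denominator = 96 + j40.
|H(j2)| = |1| / |96 + j40| = 1 / 104 ≈ 0.009615.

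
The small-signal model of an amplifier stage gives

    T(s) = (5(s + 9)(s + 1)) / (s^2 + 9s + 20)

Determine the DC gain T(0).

T(0) = 9/4 ≈ 2.250

Set s = 0: T(0) = (45) / (20) = 9/4.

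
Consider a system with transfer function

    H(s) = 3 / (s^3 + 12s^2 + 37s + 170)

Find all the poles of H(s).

The poles are the roots of the denominator s^3 + 12s^2 + 37s + 170 = 0.
Trying s = -10: the polynomial evaluates to 0, so (s + 10) is a factor.
Dividing out leaves s^2 + 2s + 17 = 0.
The quadratic formula then gives s = -1 ± 4j.

s = -1 + 4j, -1 - 4j, -10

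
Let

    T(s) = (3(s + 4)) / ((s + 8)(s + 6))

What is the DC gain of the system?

T(0) = 1/4 ≈ 0.2500

At s = 0 each factor (s + a) contributes a and each (s^2 + bs + c) contributes c.
T(0) = 3·(4) / ((8) · (6)) = 12/48 = 1/4.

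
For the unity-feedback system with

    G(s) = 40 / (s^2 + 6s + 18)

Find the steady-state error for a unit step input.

e_ss = 0.3103

G(s) has no poles at the origin.
This is a Type 0 system. Kp = lim_{s→0} G(s) = 40/18 = 20/9.
e_ss = 1/(1 + Kp) = 1/(1 + 20/9) = 9/29 ≈ 0.3103.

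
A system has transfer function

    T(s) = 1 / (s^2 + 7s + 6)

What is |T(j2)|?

Substitute s = j2: numerator = 1, denominator = 2 + j14.
|T(j2)| = |1| / |2 + j14| = 1 / 14.142 ≈ 0.07071.

|T(j2)| ≈ 0.07071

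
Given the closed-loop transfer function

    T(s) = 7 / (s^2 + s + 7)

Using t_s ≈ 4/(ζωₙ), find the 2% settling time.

Comparing s^2 + s + 7 to s^2 + 2ζωₙs + ωₙ²: ωₙ = √7 ≈ 2.646 rad/s and ζ = 1/(2·√7) ≈ 0.1890.
ζωₙ = 1/2 = 0.5, so t_s ≈ 4/(ζωₙ) = 4/0.5 = 8 s.

t_s ≈ 8 s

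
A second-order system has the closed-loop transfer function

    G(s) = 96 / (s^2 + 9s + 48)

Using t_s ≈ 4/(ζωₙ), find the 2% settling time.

t_s ≈ 0.8889 s

Comparing s^2 + 9s + 48 to s^2 + 2ζωₙs + ωₙ²: ωₙ = √48 ≈ 6.928 rad/s and ζ = 9/(2·√48) ≈ 0.6495.
ζωₙ = 9/2 = 4.5, so t_s ≈ 4/(ζωₙ) = 4/4.5 ≈ 0.8889 s.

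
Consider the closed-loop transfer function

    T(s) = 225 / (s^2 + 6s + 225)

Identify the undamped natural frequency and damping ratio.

ωₙ = 15 rad/s, ζ = 0.2

Compare the denominator to the standard form s^2 + 2ζωₙs + ωₙ².
ωₙ² = 225, so ωₙ = 15 rad/s.
2ζωₙ = 6, so ζ = 6/(2·15) = 0.2.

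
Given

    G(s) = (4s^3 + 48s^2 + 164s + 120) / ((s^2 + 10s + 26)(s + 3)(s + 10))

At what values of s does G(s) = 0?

Set the numerator to zero: 4s^3 + 48s^2 + 164s + 120 = 0, i.e. 4·(s^3 + 12s^2 + 41s + 30) = 0.
Factoring: (s + 1)(s + 6)(s + 5) = 0.

s = -1, -6, -5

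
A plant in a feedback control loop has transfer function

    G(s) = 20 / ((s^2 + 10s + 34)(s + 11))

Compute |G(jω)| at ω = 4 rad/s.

|G(j4)| ≈ 0.03896

Substitute s = j4: numerator = 20, denominator = 38 + j512.
|G(j4)| = |20| / |38 + j512| = 20 / 513.41 ≈ 0.03896.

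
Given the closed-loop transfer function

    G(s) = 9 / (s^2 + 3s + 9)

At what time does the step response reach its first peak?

Comparing s^2 + 3s + 9 to s^2 + 2ζωₙs + ωₙ²: ωₙ = 3 rad/s and ζ = 3/(2·3) = 0.5.
ζωₙ = 3/2 = 1.5, so ω_d = ωₙ√(1−ζ²) = √(ωₙ² − (ζωₙ)²) = √(9 − 1.5²) = √6.75 ≈ 2.598 rad/s.
t_p = π/ω_d = π/2.598 ≈ 1.209 s.

t_p ≈ 1.209 s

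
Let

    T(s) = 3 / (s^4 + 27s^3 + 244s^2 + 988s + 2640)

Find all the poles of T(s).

s = -12, -2 + 4j, -2 - 4j, -11

The poles are the roots of the denominator s^4 + 27s^3 + 244s^2 + 988s + 2640 = 0.
Trying s = -12: the polynomial evaluates to 0, so (s + 12) is a factor.
Dividing out leaves s^3 + 15s^2 + 64s + 220 = 0.
This factors further as (s^2 + 4s + 20)(s + 11) = 0.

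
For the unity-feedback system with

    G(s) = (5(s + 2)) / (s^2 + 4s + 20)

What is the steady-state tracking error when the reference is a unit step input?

e_ss = 0.6667

G(s) has no poles at the origin.
This is a Type 0 system. Kp = lim_{s→0} G(s) = 10/20 = 1/2.
e_ss = 1/(1 + Kp) = 1/(1 + 1/2) = 2/3 ≈ 0.6667.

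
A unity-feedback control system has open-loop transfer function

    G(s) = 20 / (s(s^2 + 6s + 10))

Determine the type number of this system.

The denominator has 1 factor of s at the origin (free integrator), so this is a Type 1 system.

Type 1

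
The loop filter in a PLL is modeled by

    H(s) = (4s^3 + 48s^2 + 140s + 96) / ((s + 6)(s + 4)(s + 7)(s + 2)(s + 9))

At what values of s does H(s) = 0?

Set the numerator to zero: 4s^3 + 48s^2 + 140s + 96 = 0, i.e. 4·(s^3 + 12s^2 + 35s + 24) = 0.
Factoring: (s + 3)(s + 1)(s + 8) = 0.

s = -3, -1, -8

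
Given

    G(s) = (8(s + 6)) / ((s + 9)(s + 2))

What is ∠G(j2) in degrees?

At s = j2: numerator = 48 + j16, denominator = 14 + j22.
∠G = ∠num − ∠den = 18.435° − (57.529°) = -39.09°.

∠G(j2) ≈ -39.09°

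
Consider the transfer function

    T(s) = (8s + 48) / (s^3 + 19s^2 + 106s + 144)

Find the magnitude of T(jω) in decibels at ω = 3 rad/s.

Substitute s = j3: numerator = 48 + j24, denominator = -27 + j291.
|T(j3)| = |48 + j24| / |-27 + j291| = 53.666 / 292.25 ≈ 0.1836.
In decibels: 20·log₁₀(0.1836) ≈ -14.7 dB.

|T(j3)|_dB ≈ -14.7 dB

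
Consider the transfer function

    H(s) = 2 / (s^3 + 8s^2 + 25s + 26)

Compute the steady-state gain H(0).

H(0) = 1/13 ≈ 0.07692

Set s = 0: H(0) = (2) / (26) = 1/13.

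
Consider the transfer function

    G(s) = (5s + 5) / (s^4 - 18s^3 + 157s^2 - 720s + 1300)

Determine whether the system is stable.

The denominator s^4 - 18s^3 + 157s^2 - 720s + 1300 factors as (s - 5)^2(s^2 - 8s + 52), giving poles at s = 5, 4 ± 6j, 5.
Since the pole(s) at s = 5, 4 + 6j, 4 - 6j, 5 lie in the right half-plane, the system is unstable.

unstable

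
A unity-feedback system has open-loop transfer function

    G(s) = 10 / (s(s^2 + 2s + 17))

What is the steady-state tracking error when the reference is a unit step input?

e_ss = 0

G(s) has one pole at the origin.
This is a Type 1 system; for a step input the steady-state error is zero.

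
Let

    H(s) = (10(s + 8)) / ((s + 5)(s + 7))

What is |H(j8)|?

Substitute s = j8: numerator = 80 + j80, denominator = -29 + j96.
|H(j8)| = |80 + j80| / |-29 + j96| = 113.14 / 100.28 ≈ 1.128.

|H(j8)| ≈ 1.128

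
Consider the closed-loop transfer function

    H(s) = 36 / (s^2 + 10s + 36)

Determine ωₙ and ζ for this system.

ωₙ = 6 rad/s, ζ ≈ 0.8333

Compare the denominator to the standard form s^2 + 2ζωₙs + ωₙ².
ωₙ² = 36, so ωₙ = 6 rad/s.
2ζωₙ = 10, so ζ = 10/(2·6) ≈ 0.8333.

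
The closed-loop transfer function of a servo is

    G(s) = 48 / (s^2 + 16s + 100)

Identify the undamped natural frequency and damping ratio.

ωₙ = 10 rad/s, ζ = 0.8

Compare the denominator to the standard form s^2 + 2ζωₙs + ωₙ².
ωₙ² = 100, so ωₙ = 10 rad/s.
2ζωₙ = 16, so ζ = 16/(2·10) = 0.8.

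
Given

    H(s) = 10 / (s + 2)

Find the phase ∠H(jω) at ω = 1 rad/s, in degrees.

At s = j1: numerator = 10, denominator = 2 + j1.
∠H = ∠num − ∠den = 0° − (26.565°) = -26.57°.

∠H(j1) ≈ -26.57°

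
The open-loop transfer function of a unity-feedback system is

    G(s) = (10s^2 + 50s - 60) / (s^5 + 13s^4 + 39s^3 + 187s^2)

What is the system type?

Type 2

Factor s from the denominator: s^5 + 13s^4 + 39s^3 + 187s^2 = s^2·(s^3 + 13s^2 + 39s + 187).
There are 2 poles at the origin, so the system is Type 2.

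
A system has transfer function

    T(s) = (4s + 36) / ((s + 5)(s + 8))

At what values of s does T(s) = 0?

Set the numerator to zero: 4s + 36 = 0, i.e. 4·(s + 9) = 0.
So s = -9.

s = -9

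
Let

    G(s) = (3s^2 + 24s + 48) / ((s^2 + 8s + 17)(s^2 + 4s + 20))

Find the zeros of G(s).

Set the numerator to zero: 3s^2 + 24s + 48 = 0, i.e. 3·(s^2 + 8s + 16) = 0.
Factoring: (s + 4)^2 = 0.

s = -4, -4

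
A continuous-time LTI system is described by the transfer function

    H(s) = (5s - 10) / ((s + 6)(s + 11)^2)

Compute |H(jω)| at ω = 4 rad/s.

|H(j4)| ≈ 0.02263

Substitute s = j4: numerator = -10 + j20, denominator = 278 + j948.
|H(j4)| = |-10 + j20| / |278 + j948| = 22.361 / 987.92 ≈ 0.02263.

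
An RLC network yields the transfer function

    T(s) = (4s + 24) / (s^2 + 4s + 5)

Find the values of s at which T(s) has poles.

s = -2 ± j

The poles are the roots of the denominator s^2 + 4s + 5 = 0.
Using the quadratic formula: s = (-4 ± √(-4))/2 = -2 ± 1j.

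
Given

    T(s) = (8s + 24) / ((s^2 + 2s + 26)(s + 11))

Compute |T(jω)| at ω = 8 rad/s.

|T(j8)| ≈ 0.1219

Substitute s = j8: numerator = 24 + j64, denominator = -546 - j128.
|T(j8)| = |24 + j64| / |-546 - j128| = 68.352 / 560.80 ≈ 0.1219.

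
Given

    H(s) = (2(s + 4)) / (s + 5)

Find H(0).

At s = 0 each factor (s + a) contributes a and each (s^2 + bs + c) contributes c.
H(0) = 2·(4) / ((5)) = 8/5 = 8/5.

H(0) = 8/5 ≈ 1.600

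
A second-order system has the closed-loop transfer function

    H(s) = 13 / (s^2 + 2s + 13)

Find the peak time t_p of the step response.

t_p ≈ 0.9069 s

Comparing s^2 + 2s + 13 to s^2 + 2ζωₙs + ωₙ²: ωₙ = √13 ≈ 3.606 rad/s and ζ = 2/(2·√13) ≈ 0.2774.
ζωₙ = 2/2 = 1, so ω_d = ωₙ√(1−ζ²) = √(ωₙ² − (ζωₙ)²) = √(13 − 1²) = √12 ≈ 3.464 rad/s.
t_p = π/ω_d = π/3.464 ≈ 0.9069 s.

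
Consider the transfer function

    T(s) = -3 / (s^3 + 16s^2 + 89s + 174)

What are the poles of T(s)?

The poles are the roots of the denominator s^3 + 16s^2 + 89s + 174 = 0.
Trying s = -6: the polynomial evaluates to 0, so (s + 6) is a factor.
Dividing out leaves s^2 + 10s + 29 = 0.
The quadratic formula then gives s = -5 ± 2j.

s = -5 ± 2j, -6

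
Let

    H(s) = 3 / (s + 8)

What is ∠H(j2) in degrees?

At s = j2: numerator = 3, denominator = 8 + j2.
∠H = ∠num − ∠den = 0° − (14.036°) = -14.04°.

∠H(j2) ≈ -14.04°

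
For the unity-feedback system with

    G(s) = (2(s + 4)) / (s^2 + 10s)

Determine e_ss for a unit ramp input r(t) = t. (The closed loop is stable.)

G(s) has one pole at the origin.
This is a Type 1 system. Kv = lim_{s→0} s·G(s) = 8/10 = 4/5.
e_ss = 1/Kv = 1/(4/5) = 5/4 ≈ 1.250.

e_ss = 1.250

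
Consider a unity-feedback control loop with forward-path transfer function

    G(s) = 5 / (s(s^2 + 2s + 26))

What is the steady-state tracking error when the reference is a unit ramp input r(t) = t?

G(s) has one pole at the origin.
This is a Type 1 system. Kv = lim_{s→0} s·G(s) = 5/26.
e_ss = 1/Kv = 1/(5/26) = 26/5 ≈ 5.200.

e_ss = 5.200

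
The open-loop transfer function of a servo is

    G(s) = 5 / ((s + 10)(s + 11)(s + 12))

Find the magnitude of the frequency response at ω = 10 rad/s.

|G(j10)| ≈ 0.001523

Substitute s = j10: numerator = 5, denominator = -1980 + j2620.
|G(j10)| = |5| / |-1980 + j2620| = 5 / 3284.0 ≈ 0.001523.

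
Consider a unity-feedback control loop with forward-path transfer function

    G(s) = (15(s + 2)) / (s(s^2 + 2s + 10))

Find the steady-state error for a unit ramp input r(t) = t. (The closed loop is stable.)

e_ss = 0.3333

G(s) has one pole at the origin.
This is a Type 1 system. Kv = lim_{s→0} s·G(s) = 30/10 = 3.
e_ss = 1/Kv = 1/(3) = 1/3 ≈ 0.3333.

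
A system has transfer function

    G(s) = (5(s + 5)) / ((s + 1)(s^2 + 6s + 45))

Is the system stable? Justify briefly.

stable

The poles can be read from the denominator factors: s = -1, -3 + 6j, -3 - 6j.
Since all poles lie strictly in the left half-plane, the system is stable.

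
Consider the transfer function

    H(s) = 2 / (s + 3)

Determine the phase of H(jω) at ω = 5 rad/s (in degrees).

At s = j5: numerator = 2, denominator = 3 + j5.
∠H = ∠num − ∠den = 0° − (59.036°) = -59.04°.

∠H(j5) ≈ -59.04°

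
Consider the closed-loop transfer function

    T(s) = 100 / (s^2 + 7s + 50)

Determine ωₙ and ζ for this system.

Compare the denominator to the standard form s^2 + 2ζωₙs + ωₙ².
ωₙ² = 50, so ωₙ = √50 ≈ 7.071 rad/s.
2ζωₙ = 7, so ζ = 7/(2·√50) ≈ 0.4950.
With ζ = 0.4950 the response is underdamped.

ωₙ ≈ 7.071 rad/s, ζ ≈ 0.4950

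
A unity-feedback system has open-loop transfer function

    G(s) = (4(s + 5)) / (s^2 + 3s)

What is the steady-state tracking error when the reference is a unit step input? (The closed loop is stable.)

G(s) has one pole at the origin.
This is a Type 1 system; for a step input the steady-state error is zero.

e_ss = 0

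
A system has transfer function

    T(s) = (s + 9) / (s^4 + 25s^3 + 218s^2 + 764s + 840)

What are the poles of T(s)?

s = -6, -10, -7, -2

The poles are the roots of the denominator s^4 + 25s^3 + 218s^2 + 764s + 840 = 0.
Trying s = -6: the polynomial evaluates to 0, so (s + 6) is a factor.
Dividing out leaves s^3 + 19s^2 + 104s + 140 = 0.
This factors further as (s + 10)(s + 7)(s + 2) = 0.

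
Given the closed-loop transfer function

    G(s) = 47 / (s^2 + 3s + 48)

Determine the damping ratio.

Compare the denominator to the standard form s^2 + 2ζωₙs + ωₙ².
ωₙ² = 48, so ωₙ = √48 ≈ 6.928 rad/s.
2ζωₙ = 3, so ζ = 3/(2·√48) ≈ 0.2165.
With ζ = 0.2165 the response is underdamped.

ζ ≈ 0.2165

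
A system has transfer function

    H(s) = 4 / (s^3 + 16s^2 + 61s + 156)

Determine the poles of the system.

s = -2 + 3j, -2 - 3j, -12

The poles are the roots of the denominator s^3 + 16s^2 + 61s + 156 = 0.
Trying s = -12: the polynomial evaluates to 0, so (s + 12) is a factor.
Dividing out leaves s^2 + 4s + 13 = 0.
The quadratic formula then gives s = -2 ± 3j.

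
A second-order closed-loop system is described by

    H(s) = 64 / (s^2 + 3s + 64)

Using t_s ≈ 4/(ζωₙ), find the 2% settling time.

Comparing s^2 + 3s + 64 to s^2 + 2ζωₙs + ωₙ²: ωₙ = 8 rad/s and ζ = 3/(2·8) = 0.1875.
ζωₙ = 3/2 = 1.5, so t_s ≈ 4/(ζωₙ) = 4/1.5 ≈ 2.667 s.

t_s ≈ 2.667 s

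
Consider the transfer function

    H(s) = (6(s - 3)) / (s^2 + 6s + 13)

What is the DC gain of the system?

H(0) = -18/13 ≈ -1.385

Set s = 0: H(0) = (-18) / (13) = -18/13.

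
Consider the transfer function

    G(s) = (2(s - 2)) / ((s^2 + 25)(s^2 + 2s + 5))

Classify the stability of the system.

The poles can be read from the denominator factors: s = ±5j, -1 ± 2j.
Since the simple pole(s) at s = ±5j lie on the jω-axis with none in the right half-plane, the system is marginally stable.

marginally stable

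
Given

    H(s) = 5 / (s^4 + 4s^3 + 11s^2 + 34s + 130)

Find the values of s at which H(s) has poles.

s = 1 + 3j, 1 - 3j, -3 + 2j, -3 - 2j

The poles are the roots of the denominator s^4 + 4s^3 + 11s^2 + 34s + 130 = 0.
No real roots exist; factor into two real quadratics: (s^2 - 2s + 10)(s^2 + 6s + 13) = 0.
Each quadratic gives a conjugate pair via the quadratic formula.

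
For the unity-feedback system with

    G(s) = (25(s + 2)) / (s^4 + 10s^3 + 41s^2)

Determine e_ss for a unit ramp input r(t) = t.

G(s) has 2 poles at the origin.
This is a Type 2 system; for a ramp input the steady-state error is zero.

e_ss = 0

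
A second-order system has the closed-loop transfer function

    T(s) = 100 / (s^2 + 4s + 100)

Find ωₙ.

Compare the denominator to the standard form s^2 + 2ζωₙs + ωₙ².
ωₙ² = 100, so ωₙ = 10 rad/s.

ωₙ = 10 rad/s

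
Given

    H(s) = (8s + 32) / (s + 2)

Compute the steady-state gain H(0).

Set s = 0: H(0) = (32) / (2) = 16.

H(0) = 16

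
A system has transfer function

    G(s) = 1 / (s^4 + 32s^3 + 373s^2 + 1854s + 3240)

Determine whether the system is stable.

The denominator s^4 + 32s^3 + 373s^2 + 1854s + 3240 factors as (s + 9)^2(s + 4)(s + 10), giving poles at s = -9, -4, -9, -10.
Since all poles lie strictly in the left half-plane, the system is stable.

stable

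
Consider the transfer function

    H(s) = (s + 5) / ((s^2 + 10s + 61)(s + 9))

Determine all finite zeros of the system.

s = -5

Set the numerator to zero: s + 5 = 0.
So s = -5.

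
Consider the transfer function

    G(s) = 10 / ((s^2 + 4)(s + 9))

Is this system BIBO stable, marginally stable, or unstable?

The poles can be read from the denominator factors: s = ±2j, -9.
Since the simple pole(s) at s = 2j, -2j lie on the jω-axis with none in the right half-plane, the system is marginally stable.

marginally stable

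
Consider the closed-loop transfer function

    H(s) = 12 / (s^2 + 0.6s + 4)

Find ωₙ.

Compare the denominator to the standard form s^2 + 2ζωₙs + ωₙ².
ωₙ² = 4, so ωₙ = 2 rad/s.

ωₙ = 2 rad/s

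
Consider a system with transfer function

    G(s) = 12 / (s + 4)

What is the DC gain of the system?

G(0) = 3

At s = 0 each factor (s + a) contributes a and each (s^2 + bs + c) contributes c.
G(0) = 12·1 / ((4)) = 12/4 = 3.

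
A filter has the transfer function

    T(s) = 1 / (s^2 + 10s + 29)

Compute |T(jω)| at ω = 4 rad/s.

|T(j4)| ≈ 0.02378

Substitute s = j4: numerator = 1, denominator = 13 + j40.
|T(j4)| = |1| / |13 + j40| = 1 / 42.059 ≈ 0.02378.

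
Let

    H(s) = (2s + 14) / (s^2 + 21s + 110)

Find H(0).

Set s = 0: H(0) = (14) / (110) = 7/55.

H(0) = 7/55 ≈ 0.1273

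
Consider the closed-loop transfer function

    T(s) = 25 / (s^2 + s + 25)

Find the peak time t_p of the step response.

Comparing s^2 + s + 25 to s^2 + 2ζωₙs + ωₙ²: ωₙ = 5 rad/s and ζ = 1/(2·5) = 0.1.
ζωₙ = 1/2 = 0.5, so ω_d = ωₙ√(1−ζ²) = √(ωₙ² − (ζωₙ)²) = √(25 − 0.5²) = √24.75 ≈ 4.975 rad/s.
t_p = π/ω_d = π/4.975 ≈ 0.6315 s.

t_p ≈ 0.6315 s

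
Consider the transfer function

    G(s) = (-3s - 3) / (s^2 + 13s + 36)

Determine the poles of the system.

s = -4, -9

The poles are the roots of the denominator s^2 + 13s + 36 = 0.
Factoring: (s + 4)(s + 9) = 0, so s = -4 and s = -9.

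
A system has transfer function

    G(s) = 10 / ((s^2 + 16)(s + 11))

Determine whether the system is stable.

marginally stable

The poles can be read from the denominator factors: s = 4j, -4j, -11.
Since the simple pole(s) at s = ±4j lie on the jω-axis with none in the right half-plane, the system is marginally stable.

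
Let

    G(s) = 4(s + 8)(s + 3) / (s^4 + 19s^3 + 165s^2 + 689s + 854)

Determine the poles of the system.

s = -5 + 6j, -5 - 6j, -7, -2

The poles are the roots of the denominator s^4 + 19s^3 + 165s^2 + 689s + 854 = 0.
Trying s = -7: the polynomial evaluates to 0, so (s + 7) is a factor.
Dividing out leaves s^3 + 12s^2 + 81s + 122 = 0.
This factors further as (s^2 + 10s + 61)(s + 2) = 0.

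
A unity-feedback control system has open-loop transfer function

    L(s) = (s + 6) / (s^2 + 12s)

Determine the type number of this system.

Factor s from the denominator: s^2 + 12s = s·(s + 12).
There is 1 pole at the origin, so the system is Type 1.

Type 1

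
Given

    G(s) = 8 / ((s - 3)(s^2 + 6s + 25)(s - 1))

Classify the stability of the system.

unstable

The poles can be read from the denominator factors: s = 3, -3 ± 4j, 1.
Since the pole(s) at s = 3, 1 lie in the right half-plane, the system is unstable.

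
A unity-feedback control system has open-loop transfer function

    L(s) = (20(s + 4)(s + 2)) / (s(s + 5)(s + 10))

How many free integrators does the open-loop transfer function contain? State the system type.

The denominator has 1 factor of s at the origin (free integrator), so this is a Type 1 system.

Type 1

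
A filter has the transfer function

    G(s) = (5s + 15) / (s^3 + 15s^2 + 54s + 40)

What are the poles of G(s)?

The poles are the roots of the denominator s^3 + 15s^2 + 54s + 40 = 0.
Trying s = -10: the polynomial evaluates to 0, so (s + 10) is a factor.
Dividing out leaves s^2 + 5s + 4 = 0.
Factoring the quadratic: (s + 4)(s + 1) = 0.

s = -10, -4, -1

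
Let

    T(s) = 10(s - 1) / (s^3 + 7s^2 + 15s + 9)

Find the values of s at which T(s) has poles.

s = -3, -3, -1

The poles are the roots of the denominator s^3 + 7s^2 + 15s + 9 = 0.
Trying s = -3: the polynomial evaluates to 0, so (s + 3) is a factor.
Dividing out leaves s^2 + 4s + 3 = 0.
Factoring the quadratic: (s + 3)(s + 1) = 0.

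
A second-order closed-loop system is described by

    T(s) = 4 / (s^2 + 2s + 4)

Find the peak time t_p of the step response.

t_p ≈ 1.814 s

Comparing s^2 + 2s + 4 to s^2 + 2ζωₙs + ωₙ²: ωₙ = 2 rad/s and ζ = 2/(2·2) = 0.5.
ζωₙ = 2/2 = 1, so ω_d = ωₙ√(1−ζ²) = √(ωₙ² − (ζωₙ)²) = √(4 − 1²) = √3 ≈ 1.732 rad/s.
t_p = π/ω_d = π/1.732 ≈ 1.814 s.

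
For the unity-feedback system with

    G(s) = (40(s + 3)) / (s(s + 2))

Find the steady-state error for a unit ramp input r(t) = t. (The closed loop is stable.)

e_ss = 0.01667

G(s) has one pole at the origin.
This is a Type 1 system. Kv = lim_{s→0} s·G(s) = 120/2 = 60.
e_ss = 1/Kv = 1/(60) = 1/60 ≈ 0.01667.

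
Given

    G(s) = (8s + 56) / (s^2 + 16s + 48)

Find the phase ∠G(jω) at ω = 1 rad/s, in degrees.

At s = j1: numerator = 56 + j8, denominator = 47 + j16.
∠G = ∠num − ∠den = 8.1301° − (18.800°) = -10.67°.

∠G(j1) ≈ -10.67°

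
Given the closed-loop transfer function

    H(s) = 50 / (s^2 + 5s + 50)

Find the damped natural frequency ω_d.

Comparing s^2 + 5s + 50 to s^2 + 2ζωₙs + ωₙ²: ωₙ = √50 ≈ 7.071 rad/s and ζ = 5/(2·√50) ≈ 0.3536.
ζωₙ = 5/2 = 2.5, so ω_d = ωₙ√(1−ζ²) = √(ωₙ² − (ζωₙ)²) = √(50 − 2.5²) = √43.75 ≈ 6.614 rad/s.

ω_d ≈ 6.614 rad/s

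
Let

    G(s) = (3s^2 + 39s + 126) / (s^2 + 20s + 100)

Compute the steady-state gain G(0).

G(0) = 63/50 ≈ 1.260

Set s = 0: G(0) = (126) / (100) = 63/50.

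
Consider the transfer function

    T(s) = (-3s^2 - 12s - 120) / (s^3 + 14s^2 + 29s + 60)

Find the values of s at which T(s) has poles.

The poles are the roots of the denominator s^3 + 14s^2 + 29s + 60 = 0.
Trying s = -12: the polynomial evaluates to 0, so (s + 12) is a factor.
Dividing out leaves s^2 + 2s + 5 = 0.
The quadratic formula then gives s = -1 ± 2j.

s = -1 ± 2j, -12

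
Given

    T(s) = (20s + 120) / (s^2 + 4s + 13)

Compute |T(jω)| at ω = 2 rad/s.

|T(j2)| ≈ 10.50

Substitute s = j2: numerator = 120 + j40, denominator = 9 + j8.
|T(j2)| = |120 + j40| / |9 + j8| = 126.49 / 12.042 ≈ 10.50.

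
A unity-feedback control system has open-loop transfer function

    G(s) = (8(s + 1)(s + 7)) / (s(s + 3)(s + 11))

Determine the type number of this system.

Type 1

The denominator has 1 factor of s at the origin (free integrator), so this is a Type 1 system.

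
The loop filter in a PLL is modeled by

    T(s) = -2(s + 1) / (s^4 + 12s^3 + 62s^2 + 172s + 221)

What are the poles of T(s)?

The poles are the roots of the denominator s^4 + 12s^3 + 62s^2 + 172s + 221 = 0.
No real roots exist; factor into two real quadratics: (s^2 + 4s + 13)(s^2 + 8s + 17) = 0.
Each quadratic gives a conjugate pair via the quadratic formula.

s = -2 ± 3j, -4 ± j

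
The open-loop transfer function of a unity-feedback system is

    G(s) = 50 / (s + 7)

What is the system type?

The denominator has no factor of s at the origin — no free integrator — so this is a Type 0 system.

Type 0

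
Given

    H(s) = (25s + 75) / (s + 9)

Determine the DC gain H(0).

Set s = 0: H(0) = (75) / (9) = 25/3.

H(0) = 25/3 ≈ 8.333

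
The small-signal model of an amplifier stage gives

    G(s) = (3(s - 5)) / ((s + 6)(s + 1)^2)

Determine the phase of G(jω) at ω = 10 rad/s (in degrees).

∠G(j10) ≈ -111.1°

At s = j10: numerator = -15 + j30, denominator = -794 - j870.
∠G = ∠num − ∠den = 116.57° − (-132.38°) = 248.9°, which wraps to -111.1°.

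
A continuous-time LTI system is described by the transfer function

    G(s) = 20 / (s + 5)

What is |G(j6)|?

|G(j6)| ≈ 2.561

Substitute s = j6: numerator = 20, denominator = 5 + j6.
|G(j6)| = |20| / |5 + j6| = 20 / 7.8102 ≈ 2.561.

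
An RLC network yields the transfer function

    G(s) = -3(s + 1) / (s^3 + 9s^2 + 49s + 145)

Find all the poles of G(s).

s = -2 ± 5j, -5

The poles are the roots of the denominator s^3 + 9s^2 + 49s + 145 = 0.
Trying s = -5: the polynomial evaluates to 0, so (s + 5) is a factor.
Dividing out leaves s^2 + 4s + 29 = 0.
The quadratic formula then gives s = -2 ± 5j.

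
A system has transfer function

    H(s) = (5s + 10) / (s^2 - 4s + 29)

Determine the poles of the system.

The poles are the roots of the denominator s^2 - 4s + 29 = 0.
Using the quadratic formula: s = (4 ± √(-100))/2 = 2 ± 5j.

s = 2 + 5j, 2 - 5j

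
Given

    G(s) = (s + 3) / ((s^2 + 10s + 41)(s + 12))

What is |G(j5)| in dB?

Substitute s = j5: numerator = 3 + j5, denominator = -58 + j680.
|G(j5)| = |3 + j5| / |-58 + j680| = 5.8310 / 682.47 ≈ 0.008544.
In decibels: 20·log₁₀(0.008544) ≈ -41.4 dB.

|G(j5)|_dB ≈ -41.4 dB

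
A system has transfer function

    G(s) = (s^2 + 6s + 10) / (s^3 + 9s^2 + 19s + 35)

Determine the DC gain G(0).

G(0) = 2/7 ≈ 0.2857

Set s = 0: G(0) = (10) / (35) = 2/7.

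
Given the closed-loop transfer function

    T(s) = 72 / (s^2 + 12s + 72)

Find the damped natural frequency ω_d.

Comparing s^2 + 12s + 72 to s^2 + 2ζωₙs + ωₙ²: ωₙ = √72 ≈ 8.485 rad/s and ζ = 12/(2·√72) ≈ 0.7071.
ζωₙ = 12/2 = 6, so ω_d = ωₙ√(1−ζ²) = √(ωₙ² − (ζωₙ)²) = √(72 − 6²) = √36 = 6 rad/s.

ω_d = 6 rad/s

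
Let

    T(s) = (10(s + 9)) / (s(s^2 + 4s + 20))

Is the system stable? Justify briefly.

marginally stable

The poles can be read from the denominator factors: s = 0, -2 ± 4j.
Since the simple pole(s) at s = 0 lie on the jω-axis with none in the right half-plane, the system is marginally stable.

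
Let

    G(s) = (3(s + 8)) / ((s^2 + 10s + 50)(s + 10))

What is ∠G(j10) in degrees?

∠G(j10) ≈ -110.2°

At s = j10: numerator = 24 + j30, denominator = -1500 + j500.
∠G = ∠num − ∠den = 51.340° − (161.57°) = -110.2°.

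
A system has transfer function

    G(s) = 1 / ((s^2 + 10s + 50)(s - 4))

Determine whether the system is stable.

unstable

The poles can be read from the denominator factors: s = -5 ± 5j, 4.
Since the pole(s) at s = 4 lie in the right half-plane, the system is unstable.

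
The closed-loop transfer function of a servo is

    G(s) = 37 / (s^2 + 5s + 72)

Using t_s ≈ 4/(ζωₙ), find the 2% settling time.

t_s ≈ 1.600 s

Comparing s^2 + 5s + 72 to s^2 + 2ζωₙs + ωₙ²: ωₙ = √72 ≈ 8.485 rad/s and ζ = 5/(2·√72) ≈ 0.2946.
ζωₙ = 5/2 = 2.5, so t_s ≈ 4/(ζωₙ) = 4/2.5 = 1.600 s.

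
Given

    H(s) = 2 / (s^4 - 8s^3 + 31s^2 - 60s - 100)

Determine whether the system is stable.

The denominator s^4 - 8s^3 + 31s^2 - 60s - 100 factors as (s + 1)(s^2 - 4s + 20)(s - 5), giving poles at s = -1, 2 ± 4j, 5.
Since the pole(s) at s = 2 ± 4j, 5 lie in the right half-plane, the system is unstable.

unstable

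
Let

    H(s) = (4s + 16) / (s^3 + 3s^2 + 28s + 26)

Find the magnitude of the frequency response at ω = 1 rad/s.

Substitute s = j1: numerator = 16 + j4, denominator = 23 + j27.
|H(j1)| = |16 + j4| / |23 + j27| = 16.492 / 35.468 ≈ 0.4650.

|H(j1)| ≈ 0.4650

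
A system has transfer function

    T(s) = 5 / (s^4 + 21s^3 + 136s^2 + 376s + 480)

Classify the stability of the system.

stable

The denominator s^4 + 21s^3 + 136s^2 + 376s + 480 factors as (s + 12)(s^2 + 4s + 8)(s + 5), giving poles at s = -12, -2 + 2j, -2 - 2j, -5.
Since all poles lie strictly in the left half-plane, the system is stable.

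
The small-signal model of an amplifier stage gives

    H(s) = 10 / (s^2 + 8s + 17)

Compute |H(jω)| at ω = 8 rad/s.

|H(j8)| ≈ 0.1259

Substitute s = j8: numerator = 10, denominator = -47 + j64.
|H(j8)| = |10| / |-47 + j64| = 10 / 79.404 ≈ 0.1259.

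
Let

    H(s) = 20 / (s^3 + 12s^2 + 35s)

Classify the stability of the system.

The denominator s^3 + 12s^2 + 35s factors as s(s + 5)(s + 7), giving poles at s = 0, -5, -7.
Since the simple pole(s) at s = 0 lie on the jω-axis with none in the right half-plane, the system is marginally stable.

marginally stable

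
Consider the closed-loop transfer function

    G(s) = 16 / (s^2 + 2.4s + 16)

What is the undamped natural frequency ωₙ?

ωₙ = 4 rad/s

Compare the denominator to the standard form s^2 + 2ζωₙs + ωₙ².
ωₙ² = 16, so ωₙ = 4 rad/s.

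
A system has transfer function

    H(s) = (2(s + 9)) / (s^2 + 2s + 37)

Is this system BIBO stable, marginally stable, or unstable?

The denominator s^2 + 2s + 37 factors as (s^2 + 2s + 37), giving poles at s = -1 ± 6j.
Since all poles lie strictly in the left half-plane, the system is stable.

stable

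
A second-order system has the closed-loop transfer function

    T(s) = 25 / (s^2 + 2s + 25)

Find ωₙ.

ωₙ = 5 rad/s

Compare the denominator to the standard form s^2 + 2ζωₙs + ωₙ².
ωₙ² = 25, so ωₙ = 5 rad/s.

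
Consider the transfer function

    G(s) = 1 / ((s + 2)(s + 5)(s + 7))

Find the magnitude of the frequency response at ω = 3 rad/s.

|G(j3)| ≈ 0.006246

Substitute s = j3: numerator = 1, denominator = -56 + j150.
|G(j3)| = |1| / |-56 + j150| = 1 / 160.11 ≈ 0.006246.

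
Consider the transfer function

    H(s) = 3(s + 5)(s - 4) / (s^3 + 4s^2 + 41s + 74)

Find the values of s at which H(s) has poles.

s = -1 + 6j, -1 - 6j, -2

The poles are the roots of the denominator s^3 + 4s^2 + 41s + 74 = 0.
Trying s = -2: the polynomial evaluates to 0, so (s + 2) is a factor.
Dividing out leaves s^2 + 2s + 37 = 0.
The quadratic formula then gives s = -1 ± 6j.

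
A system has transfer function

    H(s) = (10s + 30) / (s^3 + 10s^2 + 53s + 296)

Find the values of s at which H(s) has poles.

s = -1 + 6j, -1 - 6j, -8

The poles are the roots of the denominator s^3 + 10s^2 + 53s + 296 = 0.
Trying s = -8: the polynomial evaluates to 0, so (s + 8) is a factor.
Dividing out leaves s^2 + 2s + 37 = 0.
The quadratic formula then gives s = -1 ± 6j.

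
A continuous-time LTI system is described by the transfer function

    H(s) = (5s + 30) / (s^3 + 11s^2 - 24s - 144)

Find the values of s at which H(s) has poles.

s = -3, 4, -12

The poles are the roots of the denominator s^3 + 11s^2 - 24s - 144 = 0.
Trying s = -3: the polynomial evaluates to 0, so (s + 3) is a factor.
Dividing out leaves s^2 + 8s - 48 = 0.
Factoring the quadratic: (s - 4)(s + 12) = 0.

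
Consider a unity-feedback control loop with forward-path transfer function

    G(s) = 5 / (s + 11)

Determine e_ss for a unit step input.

e_ss = 0.6875

G(s) has no poles at the origin.
This is a Type 0 system. Kp = lim_{s→0} G(s) = 5/11.
e_ss = 1/(1 + Kp) = 1/(1 + 5/11) = 11/16 ≈ 0.6875.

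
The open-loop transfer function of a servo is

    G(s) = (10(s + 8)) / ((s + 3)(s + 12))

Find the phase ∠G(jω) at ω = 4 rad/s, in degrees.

At s = j4: numerator = 80 + j40, denominator = 20 + j60.
∠G = ∠num − ∠den = 26.565° − (71.565°) = -45°.

∠G(j4) ≈ -45°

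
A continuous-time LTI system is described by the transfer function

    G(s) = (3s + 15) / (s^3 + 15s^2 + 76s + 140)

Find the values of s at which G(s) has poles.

The poles are the roots of the denominator s^3 + 15s^2 + 76s + 140 = 0.
Trying s = -7: the polynomial evaluates to 0, so (s + 7) is a factor.
Dividing out leaves s^2 + 8s + 20 = 0.
The quadratic formula then gives s = -4 ± 2j.

s = -4 ± 2j, -7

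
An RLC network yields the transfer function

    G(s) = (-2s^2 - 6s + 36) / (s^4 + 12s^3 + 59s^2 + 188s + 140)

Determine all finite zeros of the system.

Set the numerator to zero: -2s^2 - 6s + 36 = 0, i.e. -2·(s^2 + 3s - 18) = 0.
Factoring: (s - 3)(s + 6) = 0.

s = 3, -6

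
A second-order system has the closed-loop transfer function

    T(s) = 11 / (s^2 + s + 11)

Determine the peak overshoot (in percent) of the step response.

%OS ≈ 61.9%

Comparing s^2 + s + 11 to s^2 + 2ζωₙs + ωₙ²: ωₙ = √11 ≈ 3.317 rad/s and ζ = 1/(2·√11) ≈ 0.1508.
%OS = 100·exp(−πζ/√(1−ζ²)) = 100·exp(−π·0.1508/√(1−0.1508²)) ≈ 61.9%.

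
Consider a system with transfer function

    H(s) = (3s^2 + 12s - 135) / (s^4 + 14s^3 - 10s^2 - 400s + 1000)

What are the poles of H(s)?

s = 3 ± j, -10, -10

The poles are the roots of the denominator s^4 + 14s^3 - 10s^2 - 400s + 1000 = 0.
Trying s = -10: the polynomial evaluates to 0, so (s + 10) is a factor.
Dividing out leaves s^3 + 4s^2 - 50s + 100 = 0.
This factors further as (s^2 - 6s + 10)(s + 10) = 0.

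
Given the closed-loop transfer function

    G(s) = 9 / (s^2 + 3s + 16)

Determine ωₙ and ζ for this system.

Compare the denominator to the standard form s^2 + 2ζωₙs + ωₙ².
ωₙ² = 16, so ωₙ = 4 rad/s.
2ζωₙ = 3, so ζ = 3/(2·4) = 0.375.
With ζ = 0.375 the response is underdamped.

ωₙ = 4 rad/s, ζ = 0.375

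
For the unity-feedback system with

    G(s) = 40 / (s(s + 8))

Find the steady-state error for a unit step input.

e_ss = 0

G(s) has one pole at the origin.
This is a Type 1 system; for a step input the steady-state error is zero.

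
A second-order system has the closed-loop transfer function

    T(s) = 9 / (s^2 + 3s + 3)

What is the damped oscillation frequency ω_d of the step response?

ω_d ≈ 0.8660 rad/s

Comparing s^2 + 3s + 3 to s^2 + 2ζωₙs + ωₙ²: ωₙ = √3 ≈ 1.732 rad/s and ζ = 3/(2·√3) ≈ 0.8660.
ζωₙ = 3/2 = 1.5, so ω_d = ωₙ√(1−ζ²) = √(ωₙ² − (ζωₙ)²) = √(3 − 1.5²) = √0.75 ≈ 0.8660 rad/s.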